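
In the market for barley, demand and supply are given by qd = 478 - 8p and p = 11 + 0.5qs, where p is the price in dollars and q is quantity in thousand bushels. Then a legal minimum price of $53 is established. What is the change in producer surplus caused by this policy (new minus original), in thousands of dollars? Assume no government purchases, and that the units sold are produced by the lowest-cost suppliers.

Rearranging supply gives qs = 2p - 22. Without the control the market clears where 478 - 8p = 2p - 22, i.e. p* = 50 and q* = 78.
The floor of 53 is above the equilibrium price 50, so it binds.
At p = 53: qd = 478 - 8·53 = 54 and qs = 2·53 - 22 = 84.
Producer surplus without the control is ½ · (50 - 11) · 78 = 1521.
With the floor, 54 units are sold at 53. The supply price at q = 54 is 38, so PS = ½ · [(53 - 11) + (53 - 38)] · 54 = 1539.
Change in producer surplus = 1539 - 1521 = 18.

18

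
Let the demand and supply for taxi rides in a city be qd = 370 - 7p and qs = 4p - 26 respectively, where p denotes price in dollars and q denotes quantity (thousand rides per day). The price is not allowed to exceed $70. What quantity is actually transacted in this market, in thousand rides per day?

118

Without the control the market clears where 370 - 7p = 4p - 26, i.e. p* = 36 and q* = 118.
The ceiling of 70 is above the equilibrium price 36, so it is not binding; the market clears at p* = 36, q* = 118.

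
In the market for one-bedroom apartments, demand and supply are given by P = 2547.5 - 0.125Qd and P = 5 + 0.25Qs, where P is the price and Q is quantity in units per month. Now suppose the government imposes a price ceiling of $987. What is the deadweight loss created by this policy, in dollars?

1525107

Rearranging demand gives Qd = 20380 - 8P; rearranging supply gives Qs = 4P - 20. Without the control the market clears where 20380 - 8P = 4P - 20, i.e. P* = 1700 and Q* = 6780.
Because the ceiling (987) lies below the market-clearing price, it is binding.
At P = 987: Qd = 20380 - 8·987 = 12484 and Qs = 4·987 - 20 = 3928.
Quantity traded falls to 3928. At Q = 3928 the demand price is (20380 - 3928)/8 = 2056.5 and the supply price is (20 + 3928)/4 = 987.
Deadweight loss = ½ · (2056.5 - 987) · (6780 - 3928) = ½ · 1069.5 · 2852 = 1525107.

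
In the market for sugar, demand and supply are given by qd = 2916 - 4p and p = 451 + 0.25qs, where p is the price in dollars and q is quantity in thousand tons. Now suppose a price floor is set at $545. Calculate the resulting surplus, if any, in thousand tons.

Rearranging supply gives qs = 4p - 1804. Equilibrium: 2916 - 4p = 4p - 1804, so 4720 = 8p and p* = 590, q* = 556.
The floor of 545 is below the equilibrium price 590, so it is not binding; the market clears at p* = 590, q* = 556.
Since the control does not bind, there is no surplus.

0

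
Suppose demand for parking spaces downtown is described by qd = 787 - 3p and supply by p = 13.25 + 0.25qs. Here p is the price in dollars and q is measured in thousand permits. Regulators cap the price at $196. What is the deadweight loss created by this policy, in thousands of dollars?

0

Rearranging supply gives qs = 4p - 53. Without the control the market clears where 787 - 3p = 4p - 53, i.e. p* = 120 and q* = 427.
Since 196 is above p* = 120, the ceiling does not bind and the free-market outcome prevails.
Since the control does not bind, no trades are prevented and deadweight loss is zero.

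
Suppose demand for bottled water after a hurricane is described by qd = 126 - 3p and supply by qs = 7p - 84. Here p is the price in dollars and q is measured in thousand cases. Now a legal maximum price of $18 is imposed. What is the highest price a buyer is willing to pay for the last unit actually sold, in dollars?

In a free market, 126 - 3p = 7p - 84 gives the equilibrium p* = 21, q* = 63.
Because the ceiling (18) lies below the market-clearing price, it is binding.
At p = 18: qd = 126 - 3·18 = 72 and qs = 7·18 - 84 = 42.
Only 42 units reach the market. On the demand curve, the marginal buyer's willingness to pay at q = 42 is (126 - 42)/3 = 28.

28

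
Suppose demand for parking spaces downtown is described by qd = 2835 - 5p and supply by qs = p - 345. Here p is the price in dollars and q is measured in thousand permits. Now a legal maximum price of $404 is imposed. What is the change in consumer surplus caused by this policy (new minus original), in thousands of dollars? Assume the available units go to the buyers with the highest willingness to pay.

5846.4

In a free market, 2835 - 5p = p - 345 gives the equilibrium p* = 530, q* = 185.
Because the ceiling (404) lies below the market-clearing price, it is binding.
At p = 404: qd = 2835 - 5·404 = 815 and qs = 404 - 345 = 59.
Consumer surplus without the control is ½ · (567 - 530) · 185 = 3422.5.
With the ceiling, 59 units are sold at 404 (assume they go to the highest-value buyers). The demand price at q = 59 is 555.2, so CS = ½ · [(567 - 404) + (555.2 - 404)] · 59 = 9268.9.
Change in consumer surplus = 9268.9 - 3422.5 = 5846.4.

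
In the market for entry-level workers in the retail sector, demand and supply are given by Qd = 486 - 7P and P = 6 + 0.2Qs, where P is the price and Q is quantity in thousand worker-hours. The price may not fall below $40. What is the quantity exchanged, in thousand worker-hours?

185

Rearranging supply gives Qs = 5P - 30. Without the control the market clears where 486 - 7P = 5P - 30, i.e. P* = 43 and Q* = 185.
Since 40 is below P* = 43, the floor does not bind and the free-market outcome prevails.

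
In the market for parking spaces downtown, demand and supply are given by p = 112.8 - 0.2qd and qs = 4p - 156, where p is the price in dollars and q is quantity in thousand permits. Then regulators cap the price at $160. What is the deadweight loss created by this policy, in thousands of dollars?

0

Rearranging demand gives qd = 564 - 5p. Setting quantity demanded equal to quantity supplied, 564 - 5p = 4p - 156, gives p* = 80 and q* = 164.
The ceiling of 160 is above the equilibrium price 80, so it is not binding; the market clears at p* = 80, q* = 164.
Since the control does not bind, no trades are prevented and deadweight loss is zero.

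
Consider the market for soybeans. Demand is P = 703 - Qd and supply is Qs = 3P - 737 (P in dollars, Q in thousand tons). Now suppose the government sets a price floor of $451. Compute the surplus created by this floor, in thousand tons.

Rearranging demand gives Qd = 703 - P. In a free market, 703 - P = 3P - 737 gives the equilibrium P* = 360, Q* = 343.
Because the floor (451) lies above the market-clearing price, it is binding.
At P = 451: Qd = 703 - 451 = 252 and Qs = 3·451 - 737 = 616.
Surplus = Qs - Qd = 616 - 252 = 364.

364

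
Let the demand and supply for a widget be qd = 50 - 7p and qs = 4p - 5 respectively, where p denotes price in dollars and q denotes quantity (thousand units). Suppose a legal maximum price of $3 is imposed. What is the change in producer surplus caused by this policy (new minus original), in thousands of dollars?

Equilibrium: 50 - 7p = 4p - 5, so 55 = 11p and p* = 5, q* = 15.
Since 3 < 5, the ceiling is binding.
At p = 3: qd = 50 - 7·3 = 29 and qs = 4·3 - 5 = 7.
Producer surplus without the control is ½ · (5 - 1.25) · 15 = 28.125.
With the ceiling, producers sell 7 units at 3, so PS = ½ · (3 - 1.25) · 7 = 6.125.
Change in producer surplus = 6.125 - 28.125 = -22.

-22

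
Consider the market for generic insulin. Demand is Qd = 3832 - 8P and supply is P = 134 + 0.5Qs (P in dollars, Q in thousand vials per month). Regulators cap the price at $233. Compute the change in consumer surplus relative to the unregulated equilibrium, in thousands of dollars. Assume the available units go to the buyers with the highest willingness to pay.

27213.75

Rearranging supply gives Qs = 2P - 268. Without the control the market clears where 3832 - 8P = 2P - 268, i.e. P* = 410 and Q* = 552.
The ceiling of 233 is below the equilibrium price 410, so it binds.
At P = 233: Qd = 3832 - 8·233 = 1968 and Qs = 2·233 - 268 = 198.
Consumer surplus without the control is ½ · (479 - 410) · 552 = 19044.
With the ceiling, 198 units are sold at 233 (assume they go to the highest-value buyers). The demand price at Q = 198 is 454.25, so CS = ½ · [(479 - 233) + (454.25 - 233)] · 198 = 46257.75.
Change in consumer surplus = 46257.75 - 19044 = 27213.75.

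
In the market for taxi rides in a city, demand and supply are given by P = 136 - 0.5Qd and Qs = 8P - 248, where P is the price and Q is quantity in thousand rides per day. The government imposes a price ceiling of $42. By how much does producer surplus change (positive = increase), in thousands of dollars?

Rearranging demand gives Qd = 272 - 2P. Equilibrium: 272 - 2P = 8P - 248, so 520 = 10P and P* = 52, Q* = 168.
The ceiling of 42 is below the equilibrium price 52, so it binds.
At P = 42: Qd = 272 - 2·42 = 188 and Qs = 8·42 - 248 = 88.
Producer surplus without the control is ½ · (52 - 31) · 168 = 1764.
With the ceiling, producers sell 88 units at 42, so PS = ½ · (42 - 31) · 88 = 484.
Change in producer surplus = 484 - 1764 = -1280.

-1280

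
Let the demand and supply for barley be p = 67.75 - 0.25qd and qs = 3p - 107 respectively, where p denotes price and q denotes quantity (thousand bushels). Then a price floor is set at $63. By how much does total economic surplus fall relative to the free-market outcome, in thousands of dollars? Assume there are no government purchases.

Rearranging demand gives qd = 271 - 4p. In a free market, 271 - 4p = 3p - 107 gives the equilibrium p* = 54, q* = 55.
Since 63 > 54, the floor is binding.
At p = 63: qd = 271 - 4·63 = 19 and qs = 3·63 - 107 = 82.
Quantity traded falls to 19. At q = 19 the demand price is (271 - 19)/4 = 63 and the supply price is (107 + 19)/3 = 42.
Deadweight loss = ½ · (63 - 42) · (55 - 19) = ½ · 21 · 36 = 378.

378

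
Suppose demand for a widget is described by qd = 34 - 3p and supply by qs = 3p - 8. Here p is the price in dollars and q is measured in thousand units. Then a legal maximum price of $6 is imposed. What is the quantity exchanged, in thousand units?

10

Equilibrium: 34 - 3p = 3p - 8, so 42 = 6p and p* = 7, q* = 13.
Since 6 < 7, the ceiling is binding.
At p = 6: qd = 34 - 3·6 = 16 and qs = 3·6 - 8 = 10.
The quantity actually transacted is the short side, supply: 10.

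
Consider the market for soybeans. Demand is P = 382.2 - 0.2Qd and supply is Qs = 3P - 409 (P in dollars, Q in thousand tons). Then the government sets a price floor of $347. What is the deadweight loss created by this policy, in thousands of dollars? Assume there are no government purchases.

21660

Rearranging demand gives Qd = 1911 - 5P. Equilibrium: 1911 - 5P = 3P - 409, so 2320 = 8P and P* = 290, Q* = 461.
Because the floor (347) lies above the market-clearing price, it is binding.
At P = 347: Qd = 1911 - 5·347 = 176 and Qs = 3·347 - 409 = 632.
Quantity traded falls to 176. At Q = 176 the demand price is (1911 - 176)/5 = 347 and the supply price is (409 + 176)/3 = 195.
Deadweight loss = ½ · (347 - 195) · (461 - 176) = ½ · 152 · 285 = 21660.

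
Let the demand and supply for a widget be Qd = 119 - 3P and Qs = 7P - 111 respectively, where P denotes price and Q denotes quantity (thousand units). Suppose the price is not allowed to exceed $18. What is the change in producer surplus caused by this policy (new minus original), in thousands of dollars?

In a free market, 119 - 3P = 7P - 111 gives the equilibrium P* = 23, Q* = 50.
Because the ceiling (18) lies below the market-clearing price, it is binding.
At P = 18: Qd = 119 - 3·18 = 65 and Qs = 7·18 - 111 = 15.
Producer surplus without the control is ½ · (23 - 111/7) · 50 = 1250/7.
With the ceiling, producers sell 15 units at 18, so PS = ½ · (18 - 111/7) · 15 = 225/14.
Change in producer surplus = 225/14 - 1250/7 = -162.5.

-162.5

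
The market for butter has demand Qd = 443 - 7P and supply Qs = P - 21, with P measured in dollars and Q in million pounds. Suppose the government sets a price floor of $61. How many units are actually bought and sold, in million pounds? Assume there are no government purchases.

Equilibrium: 443 - 7P = P - 21, so 464 = 8P and P* = 58, Q* = 37.
The floor of 61 is above the equilibrium price 58, so it binds.
At P = 61: Qd = 443 - 7·61 = 16 and Qs = 61 - 21 = 40.
The quantity actually transacted is the short side, demand: 16.

16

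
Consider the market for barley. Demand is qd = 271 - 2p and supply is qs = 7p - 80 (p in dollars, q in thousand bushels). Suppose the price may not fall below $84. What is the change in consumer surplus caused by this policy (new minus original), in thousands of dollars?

-6660

Setting quantity demanded equal to quantity supplied, 271 - 2p = 7p - 80, gives p* = 39 and q* = 193.
Since 84 > 39, the floor is binding.
At p = 84: qd = 271 - 2·84 = 103 and qs = 7·84 - 80 = 508.
Consumer surplus without the control is ½ · (135.5 - 39) · 193 = 9312.25.
With the floor, consumers buy 103 units at 84, so CS = ½ · (135.5 - 84) · 103 = 2652.25.
Change in consumer surplus = 2652.25 - 9312.25 = -6660.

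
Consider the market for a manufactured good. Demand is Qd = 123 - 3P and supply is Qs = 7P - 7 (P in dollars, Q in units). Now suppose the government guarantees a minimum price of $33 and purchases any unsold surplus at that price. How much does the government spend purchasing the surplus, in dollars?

6600

Setting quantity demanded equal to quantity supplied, 123 - 3P = 7P - 7, gives P* = 13 and Q* = 84.
The floor of 33 is above the equilibrium price 13, so it binds.
At P = 33: Qd = 123 - 3·33 = 24 and Qs = 7·33 - 7 = 224.
Surplus = Qs - Qd = 200.
Government expenditure = surplus × support price = 200 × 33 = 6600.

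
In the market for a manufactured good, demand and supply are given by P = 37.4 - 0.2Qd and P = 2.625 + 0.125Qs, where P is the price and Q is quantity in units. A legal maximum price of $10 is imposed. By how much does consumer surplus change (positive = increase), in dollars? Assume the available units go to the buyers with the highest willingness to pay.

123.6

Rearranging demand gives Qd = 187 - 5P; rearranging supply gives Qs = 8P - 21. Equilibrium: 187 - 5P = 8P - 21, so 208 = 13P and P* = 16, Q* = 107.
Since 10 < 16, the ceiling is binding.
At P = 10: Qd = 187 - 5·10 = 137 and Qs = 8·10 - 21 = 59.
Consumer surplus without the control is ½ · (37.4 - 16) · 107 = 1144.9.
With the ceiling, 59 units are sold at 10 (assume they go to the highest-value buyers). The demand price at Q = 59 is 25.6, so CS = ½ · [(37.4 - 10) + (25.6 - 10)] · 59 = 1268.5.
Change in consumer surplus = 1268.5 - 1144.9 = 123.6.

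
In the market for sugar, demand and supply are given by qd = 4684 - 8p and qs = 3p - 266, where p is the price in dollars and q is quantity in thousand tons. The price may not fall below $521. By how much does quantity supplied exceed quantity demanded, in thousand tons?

781

Equilibrium: 4684 - 8p = 3p - 266, so 4950 = 11p and p* = 450, q* = 1084.
Since 521 > 450, the floor is binding.
At p = 521: qd = 4684 - 8·521 = 516 and qs = 3·521 - 266 = 1297.
Surplus = qs - qd = 1297 - 516 = 781.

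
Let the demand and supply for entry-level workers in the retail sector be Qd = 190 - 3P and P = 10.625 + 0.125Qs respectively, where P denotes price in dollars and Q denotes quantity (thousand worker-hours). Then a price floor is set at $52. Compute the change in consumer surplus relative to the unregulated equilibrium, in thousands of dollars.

-2011.5

Rearranging supply gives Qs = 8P - 85. In a free market, 190 - 3P = 8P - 85 gives the equilibrium P* = 25, Q* = 115.
The floor of 52 is above the equilibrium price 25, so it binds.
At P = 52: Qd = 190 - 3·52 = 34 and Qs = 8·52 - 85 = 331.
Consumer surplus without the control is ½ · (190/3 - 25) · 115 = 13225/6.
With the floor, consumers buy 34 units at 52, so CS = ½ · (190/3 - 52) · 34 = 578/3.
Change in consumer surplus = 578/3 - 13225/6 = -2011.5.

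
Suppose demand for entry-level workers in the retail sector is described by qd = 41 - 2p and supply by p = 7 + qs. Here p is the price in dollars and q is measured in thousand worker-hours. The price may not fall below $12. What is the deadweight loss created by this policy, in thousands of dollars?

Rearranging supply gives qs = p - 7. In a free market, 41 - 2p = p - 7 gives the equilibrium p* = 16, q* = 9.
The floor of 12 is below the equilibrium price 16, so it is not binding; the market clears at p* = 16, q* = 9.
Since the control does not bind, no trades are prevented and deadweight loss is zero.

0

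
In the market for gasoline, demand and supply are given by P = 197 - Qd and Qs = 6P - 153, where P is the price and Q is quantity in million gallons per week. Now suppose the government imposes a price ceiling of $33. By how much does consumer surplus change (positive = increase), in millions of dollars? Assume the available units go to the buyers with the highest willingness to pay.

-4437

Rearranging demand gives Qd = 197 - P. Setting quantity demanded equal to quantity supplied, 197 - P = 6P - 153, gives P* = 50 and Q* = 147.
The ceiling of 33 is below the equilibrium price 50, so it binds.
At P = 33: Qd = 197 - 33 = 164 and Qs = 6·33 - 153 = 45.
Consumer surplus without the control is ½ · (197 - 50) · 147 = 10804.5.
With the ceiling, 45 units are sold at 33 (assume they go to the highest-value buyers). The demand price at Q = 45 is 152, so CS = ½ · [(197 - 33) + (152 - 33)] · 45 = 6367.5.
Change in consumer surplus = 6367.5 - 10804.5 = -4437.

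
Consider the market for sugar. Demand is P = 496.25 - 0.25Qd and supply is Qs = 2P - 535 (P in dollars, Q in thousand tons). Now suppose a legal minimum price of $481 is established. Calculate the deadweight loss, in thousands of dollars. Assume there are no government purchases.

Rearranging demand gives Qd = 1985 - 4P. Setting quantity demanded equal to quantity supplied, 1985 - 4P = 2P - 535, gives P* = 420 and Q* = 305.
Because the floor (481) lies above the market-clearing price, it is binding.
At P = 481: Qd = 1985 - 4·481 = 61 and Qs = 2·481 - 535 = 427.
Quantity traded falls to 61. At Q = 61 the demand price is (1985 - 61)/4 = 481 and the supply price is (535 + 61)/2 = 298.
Deadweight loss = ½ · (481 - 298) · (305 - 61) = ½ · 183 · 244 = 22326.

22326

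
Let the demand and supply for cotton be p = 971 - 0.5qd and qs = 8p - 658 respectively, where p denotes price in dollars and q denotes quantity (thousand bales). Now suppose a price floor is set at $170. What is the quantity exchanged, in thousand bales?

Rearranging demand gives qd = 1942 - 2p. Without the control the market clears where 1942 - 2p = 8p - 658, i.e. p* = 260 and q* = 1422.
The floor of 170 is below the equilibrium price 260, so it is not binding; the market clears at p* = 260, q* = 1422.

1422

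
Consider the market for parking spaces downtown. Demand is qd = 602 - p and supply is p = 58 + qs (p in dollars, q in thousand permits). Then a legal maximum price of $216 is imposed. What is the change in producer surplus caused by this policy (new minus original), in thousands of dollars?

Rearranging supply gives qs = p - 58. Equilibrium: 602 - p = p - 58, so 660 = 2p and p* = 330, q* = 272.
Since 216 < 330, the ceiling is binding.
At p = 216: qd = 602 - 216 = 386 and qs = 216 - 58 = 158.
Producer surplus without the control is ½ · (330 - 58) · 272 = 36992.
With the ceiling, producers sell 158 units at 216, so PS = ½ · (216 - 58) · 158 = 12482.
Change in producer surplus = 12482 - 36992 = -24510.

-24510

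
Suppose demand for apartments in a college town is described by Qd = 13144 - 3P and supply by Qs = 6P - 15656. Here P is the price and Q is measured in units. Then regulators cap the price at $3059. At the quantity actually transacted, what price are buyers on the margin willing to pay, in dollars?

3482

Setting quantity demanded equal to quantity supplied, 13144 - 3P = 6P - 15656, gives P* = 3200 and Q* = 3544.
The ceiling of 3059 is below the equilibrium price 3200, so it binds.
At P = 3059: Qd = 13144 - 3·3059 = 3967 and Qs = 6·3059 - 15656 = 2698.
Only 2698 units reach the market. On the demand curve, the marginal buyer's willingness to pay at Q = 2698 is (13144 - 2698)/3 = 3482.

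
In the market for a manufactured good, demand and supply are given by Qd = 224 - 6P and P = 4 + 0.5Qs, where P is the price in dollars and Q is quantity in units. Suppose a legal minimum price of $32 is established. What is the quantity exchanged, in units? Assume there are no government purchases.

32

Rearranging supply gives Qs = 2P - 8. Without the control the market clears where 224 - 6P = 2P - 8, i.e. P* = 29 and Q* = 50.
Because the floor (32) lies above the market-clearing price, it is binding.
At P = 32: Qd = 224 - 6·32 = 32 and Qs = 2·32 - 8 = 56.
The quantity actually transacted is the short side, demand: 32.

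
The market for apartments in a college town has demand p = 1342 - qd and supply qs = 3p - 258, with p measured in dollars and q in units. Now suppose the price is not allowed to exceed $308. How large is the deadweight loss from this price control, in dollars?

50784

Rearranging demand gives qd = 1342 - p. Equilibrium: 1342 - p = 3p - 258, so 1600 = 4p and p* = 400, q* = 942.
The ceiling of 308 is below the equilibrium price 400, so it binds.
At p = 308: qd = 1342 - 308 = 1034 and qs = 3·308 - 258 = 666.
Quantity traded falls to 666. At q = 666 the demand price is 1342 - 666 = 676 and the supply price is (258 + 666)/3 = 308.
Deadweight loss = ½ · (676 - 308) · (942 - 666) = ½ · 368 · 276 = 50784.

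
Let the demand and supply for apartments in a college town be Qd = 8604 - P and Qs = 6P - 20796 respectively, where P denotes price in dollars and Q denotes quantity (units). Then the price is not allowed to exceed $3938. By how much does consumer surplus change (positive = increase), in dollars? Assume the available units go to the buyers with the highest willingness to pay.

In a free market, 8604 - P = 6P - 20796 gives the equilibrium P* = 4200, Q* = 4404.
Because the ceiling (3938) lies below the market-clearing price, it is binding.
At P = 3938: Qd = 8604 - 3938 = 4666 and Qs = 6·3938 - 20796 = 2832.
Consumer surplus without the control is ½ · (8604 - 4200) · 4404 = 9697608.
With the ceiling, 2832 units are sold at 3938 (assume they go to the highest-value buyers). The demand price at Q = 2832 is 5772, so CS = ½ · [(8604 - 3938) + (5772 - 3938)] · 2832 = 9204000.
Change in consumer surplus = 9204000 - 9697608 = -493608.

-493608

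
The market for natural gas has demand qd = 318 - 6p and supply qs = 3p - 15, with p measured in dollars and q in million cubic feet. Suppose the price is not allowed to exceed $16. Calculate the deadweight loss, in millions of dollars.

992.25

In a free market, 318 - 6p = 3p - 15 gives the equilibrium p* = 37, q* = 96.
Because the ceiling (16) lies below the market-clearing price, it is binding.
At p = 16: qd = 318 - 6·16 = 222 and qs = 3·16 - 15 = 33.
Quantity traded falls to 33. At q = 33 the demand price is (318 - 33)/6 = 47.5 and the supply price is (15 + 33)/3 = 16.
Deadweight loss = ½ · (47.5 - 16) · (96 - 33) = ½ · 31.5 · 63 = 992.25.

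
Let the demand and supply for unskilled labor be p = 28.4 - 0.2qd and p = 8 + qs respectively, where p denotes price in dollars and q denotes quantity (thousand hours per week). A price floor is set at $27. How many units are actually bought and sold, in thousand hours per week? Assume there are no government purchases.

7

Rearranging demand gives qd = 142 - 5p; rearranging supply gives qs = p - 8. Without the control the market clears where 142 - 5p = p - 8, i.e. p* = 25 and q* = 17.
The floor of 27 is above the equilibrium price 25, so it binds.
At p = 27: qd = 142 - 5·27 = 7 and qs = 27 - 8 = 19.
The quantity actually transacted is the short side, demand: 7.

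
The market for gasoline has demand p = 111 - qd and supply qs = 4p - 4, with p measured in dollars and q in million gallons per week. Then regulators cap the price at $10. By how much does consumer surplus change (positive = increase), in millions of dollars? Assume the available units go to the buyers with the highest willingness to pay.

Rearranging demand gives qd = 111 - p. Setting quantity demanded equal to quantity supplied, 111 - p = 4p - 4, gives p* = 23 and q* = 88.
Since 10 < 23, the ceiling is binding.
At p = 10: qd = 111 - 10 = 101 and qs = 4·10 - 4 = 36.
Consumer surplus without the control is ½ · (111 - 23) · 88 = 3872.
With the ceiling, 36 units are sold at 10 (assume they go to the highest-value buyers). The demand price at q = 36 is 75, so CS = ½ · [(111 - 10) + (75 - 10)] · 36 = 2988.
Change in consumer surplus = 2988 - 3872 = -884.

-884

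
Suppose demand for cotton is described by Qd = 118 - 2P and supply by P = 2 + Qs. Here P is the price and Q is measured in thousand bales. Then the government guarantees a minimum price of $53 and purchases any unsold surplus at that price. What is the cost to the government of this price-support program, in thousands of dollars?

2067

Rearranging supply gives Qs = P - 2. In a free market, 118 - 2P = P - 2 gives the equilibrium P* = 40, Q* = 38.
Because the floor (53) lies above the market-clearing price, it is binding.
At P = 53: Qd = 118 - 2·53 = 12 and Qs = 53 - 2 = 51.
Surplus = Qs - Qd = 39.
Government expenditure = surplus × support price = 39 × 53 = 2067.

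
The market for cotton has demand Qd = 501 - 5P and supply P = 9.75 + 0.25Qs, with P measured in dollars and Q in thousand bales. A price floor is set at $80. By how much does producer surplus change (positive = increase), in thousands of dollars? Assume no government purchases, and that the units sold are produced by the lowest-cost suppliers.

Rearranging supply gives Qs = 4P - 39. In a free market, 501 - 5P = 4P - 39 gives the equilibrium P* = 60, Q* = 201.
Since 80 > 60, the floor is binding.
At P = 80: Qd = 501 - 5·80 = 101 and Qs = 4·80 - 39 = 281.
Producer surplus without the control is ½ · (60 - 9.75) · 201 = 5050.125.
With the floor, 101 units are sold at 80. The supply price at Q = 101 is 35, so PS = ½ · [(80 - 9.75) + (80 - 35)] · 101 = 5820.125.
Change in producer surplus = 5820.125 - 5050.125 = 770.

770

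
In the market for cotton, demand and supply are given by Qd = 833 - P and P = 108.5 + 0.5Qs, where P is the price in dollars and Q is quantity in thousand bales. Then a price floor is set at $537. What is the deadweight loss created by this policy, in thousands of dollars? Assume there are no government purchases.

Rearranging supply gives Qs = 2P - 217. Setting quantity demanded equal to quantity supplied, 833 - P = 2P - 217, gives P* = 350 and Q* = 483.
The floor of 537 is above the equilibrium price 350, so it binds.
At P = 537: Qd = 833 - 537 = 296 and Qs = 2·537 - 217 = 857.
Quantity traded falls to 296. At Q = 296 the demand price is 833 - 296 = 537 and the supply price is (217 + 296)/2 = 256.5.
Deadweight loss = ½ · (537 - 256.5) · (483 - 296) = ½ · 280.5 · 187 = 26226.75.

26226.75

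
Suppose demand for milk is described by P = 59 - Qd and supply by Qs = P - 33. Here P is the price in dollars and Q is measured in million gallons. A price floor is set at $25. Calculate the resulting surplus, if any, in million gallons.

0

Rearranging demand gives Qd = 59 - P. Setting quantity demanded equal to quantity supplied, 59 - P = P - 33, gives P* = 46 and Q* = 13.
The floor of 25 is below the equilibrium price 46, so it is not binding; the market clears at P* = 46, Q* = 13.
Since the control does not bind, there is no surplus.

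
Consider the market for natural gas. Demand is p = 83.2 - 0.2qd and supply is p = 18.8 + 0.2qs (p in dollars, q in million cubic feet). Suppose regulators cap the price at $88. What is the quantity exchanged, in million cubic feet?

161

Rearranging demand gives qd = 416 - 5p; rearranging supply gives qs = 5p - 94. Equilibrium: 416 - 5p = 5p - 94, so 510 = 10p and p* = 51, q* = 161.
Since 88 is above p* = 51, the ceiling does not bind and the free-market outcome prevails.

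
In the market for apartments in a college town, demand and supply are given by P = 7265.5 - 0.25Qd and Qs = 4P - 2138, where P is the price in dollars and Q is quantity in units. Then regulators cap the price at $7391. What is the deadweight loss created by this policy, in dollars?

Rearranging demand gives Qd = 29062 - 4P. Equilibrium: 29062 - 4P = 4P - 2138, so 31200 = 8P and P* = 3900, Q* = 13462.
Since 7391 is above P* = 3900, the ceiling does not bind and the free-market outcome prevails.
Since the control does not bind, no trades are prevented and deadweight loss is zero.

0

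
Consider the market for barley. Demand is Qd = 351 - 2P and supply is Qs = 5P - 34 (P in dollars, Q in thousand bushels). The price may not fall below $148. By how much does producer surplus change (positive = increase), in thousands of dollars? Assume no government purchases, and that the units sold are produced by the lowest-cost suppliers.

1655.4

Without the control the market clears where 351 - 2P = 5P - 34, i.e. P* = 55 and Q* = 241.
Since 148 > 55, the floor is binding.
At P = 148: Qd = 351 - 2·148 = 55 and Qs = 5·148 - 34 = 706.
Producer surplus without the control is ½ · (55 - 6.8) · 241 = 5808.1.
With the floor, 55 units are sold at 148. The supply price at Q = 55 is 17.8, so PS = ½ · [(148 - 6.8) + (148 - 17.8)] · 55 = 7463.5.
Change in producer surplus = 7463.5 - 5808.1 = 1655.4.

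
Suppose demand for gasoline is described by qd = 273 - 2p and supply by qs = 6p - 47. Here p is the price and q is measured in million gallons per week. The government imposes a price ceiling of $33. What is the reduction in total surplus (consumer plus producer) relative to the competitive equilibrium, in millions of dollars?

588

Without the control the market clears where 273 - 2p = 6p - 47, i.e. p* = 40 and q* = 193.
The ceiling of 33 is below the equilibrium price 40, so it binds.
At p = 33: qd = 273 - 2·33 = 207 and qs = 6·33 - 47 = 151.
Quantity traded falls to 151. At q = 151 the demand price is (273 - 151)/2 = 61 and the supply price is (47 + 151)/6 = 33.
Deadweight loss = ½ · (61 - 33) · (193 - 151) = ½ · 28 · 42 = 588.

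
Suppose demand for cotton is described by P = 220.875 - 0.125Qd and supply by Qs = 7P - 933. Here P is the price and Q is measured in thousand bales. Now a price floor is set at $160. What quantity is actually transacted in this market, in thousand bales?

Rearranging demand gives Qd = 1767 - 8P. Without the control the market clears where 1767 - 8P = 7P - 933, i.e. P* = 180 and Q* = 327.
Since 160 is below P* = 180, the floor does not bind and the free-market outcome prevails.

327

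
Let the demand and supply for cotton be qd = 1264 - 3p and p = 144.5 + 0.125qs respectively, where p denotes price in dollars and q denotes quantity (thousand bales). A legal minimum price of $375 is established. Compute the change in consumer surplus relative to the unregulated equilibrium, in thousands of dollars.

-57582.5

Rearranging supply gives qs = 8p - 1156. In a free market, 1264 - 3p = 8p - 1156 gives the equilibrium p* = 220, q* = 604.
The floor of 375 is above the equilibrium price 220, so it binds.
At p = 375: qd = 1264 - 3·375 = 139 and qs = 8·375 - 1156 = 1844.
Consumer surplus without the control is ½ · (1264/3 - 220) · 604 = 182408/3.
With the floor, consumers buy 139 units at 375, so CS = ½ · (1264/3 - 375) · 139 = 19321/6.
Change in consumer surplus = 19321/6 - 182408/3 = -57582.5.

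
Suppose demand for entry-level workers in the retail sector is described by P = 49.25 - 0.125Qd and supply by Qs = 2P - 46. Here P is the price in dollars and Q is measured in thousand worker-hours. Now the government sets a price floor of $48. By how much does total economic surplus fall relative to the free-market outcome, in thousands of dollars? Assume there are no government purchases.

320

Rearranging demand gives Qd = 394 - 8P. Setting quantity demanded equal to quantity supplied, 394 - 8P = 2P - 46, gives P* = 44 and Q* = 42.
Because the floor (48) lies above the market-clearing price, it is binding.
At P = 48: Qd = 394 - 8·48 = 10 and Qs = 2·48 - 46 = 50.
Quantity traded falls to 10. At Q = 10 the demand price is (394 - 10)/8 = 48 and the supply price is (46 + 10)/2 = 28.
Deadweight loss = ½ · (48 - 28) · (42 - 10) = ½ · 20 · 32 = 320.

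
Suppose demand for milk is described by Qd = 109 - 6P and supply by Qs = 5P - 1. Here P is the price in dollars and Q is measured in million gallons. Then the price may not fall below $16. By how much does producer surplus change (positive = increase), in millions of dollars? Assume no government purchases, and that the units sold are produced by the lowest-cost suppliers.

-51.6

Setting quantity demanded equal to quantity supplied, 109 - 6P = 5P - 1, gives P* = 10 and Q* = 49.
Because the floor (16) lies above the market-clearing price, it is binding.
At P = 16: Qd = 109 - 6·16 = 13 and Qs = 5·16 - 1 = 79.
Producer surplus without the control is ½ · (10 - 0.2) · 49 = 240.1.
With the floor, 13 units are sold at 16. The supply price at Q = 13 is 2.8, so PS = ½ · [(16 - 0.2) + (16 - 2.8)] · 13 = 188.5.
Change in producer surplus = 188.5 - 240.1 = -51.6.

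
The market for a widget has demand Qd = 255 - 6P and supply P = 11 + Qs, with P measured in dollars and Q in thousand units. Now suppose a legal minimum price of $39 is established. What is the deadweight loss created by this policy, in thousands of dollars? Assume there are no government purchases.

Rearranging supply gives Qs = P - 11. In a free market, 255 - 6P = P - 11 gives the equilibrium P* = 38, Q* = 27.
Because the floor (39) lies above the market-clearing price, it is binding.
At P = 39: Qd = 255 - 6·39 = 21 and Qs = 39 - 11 = 28.
Quantity traded falls to 21. At Q = 21 the demand price is (255 - 21)/6 = 39 and the supply price is 11 + 21 = 32.
Deadweight loss = ½ · (39 - 32) · (27 - 21) = ½ · 7 · 6 = 21.

21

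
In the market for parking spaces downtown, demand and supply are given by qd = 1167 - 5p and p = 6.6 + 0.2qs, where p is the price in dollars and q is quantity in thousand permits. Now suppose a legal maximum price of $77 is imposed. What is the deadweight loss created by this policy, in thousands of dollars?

9245

Rearranging supply gives qs = 5p - 33. In a free market, 1167 - 5p = 5p - 33 gives the equilibrium p* = 120, q* = 567.
Because the ceiling (77) lies below the market-clearing price, it is binding.
At p = 77: qd = 1167 - 5·77 = 782 and qs = 5·77 - 33 = 352.
Quantity traded falls to 352. At q = 352 the demand price is (1167 - 352)/5 = 163 and the supply price is (33 + 352)/5 = 77.
Deadweight loss = ½ · (163 - 77) · (567 - 352) = ½ · 86 · 215 = 9245.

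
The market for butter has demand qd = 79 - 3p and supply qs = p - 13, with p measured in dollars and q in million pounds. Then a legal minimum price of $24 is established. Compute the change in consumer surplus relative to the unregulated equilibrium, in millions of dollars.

-8.5

Equilibrium: 79 - 3p = p - 13, so 92 = 4p and p* = 23, q* = 10.
Since 24 > 23, the floor is binding.
At p = 24: qd = 79 - 3·24 = 7 and qs = 24 - 13 = 11.
Consumer surplus without the control is ½ · (79/3 - 23) · 10 = 50/3.
With the floor, consumers buy 7 units at 24, so CS = ½ · (79/3 - 24) · 7 = 49/6.
Change in consumer surplus = 49/6 - 50/3 = -8.5.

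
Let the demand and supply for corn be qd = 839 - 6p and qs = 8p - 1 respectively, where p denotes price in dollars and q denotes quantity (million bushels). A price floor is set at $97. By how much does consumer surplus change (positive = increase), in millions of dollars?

-13616

Equilibrium: 839 - 6p = 8p - 1, so 840 = 14p and p* = 60, q* = 479.
Because the floor (97) lies above the market-clearing price, it is binding.
At p = 97: qd = 839 - 6·97 = 257 and qs = 8·97 - 1 = 775.
Consumer surplus without the control is ½ · (839/6 - 60) · 479 = 229441/12.
With the floor, consumers buy 257 units at 97, so CS = ½ · (839/6 - 97) · 257 = 66049/12.
Change in consumer surplus = 66049/12 - 229441/12 = -13616.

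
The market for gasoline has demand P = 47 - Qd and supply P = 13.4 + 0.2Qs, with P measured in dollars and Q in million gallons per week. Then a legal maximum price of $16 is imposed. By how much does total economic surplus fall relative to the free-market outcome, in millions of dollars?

135

Rearranging demand gives Qd = 47 - P; rearranging supply gives Qs = 5P - 67. Setting quantity demanded equal to quantity supplied, 47 - P = 5P - 67, gives P* = 19 and Q* = 28.
The ceiling of 16 is below the equilibrium price 19, so it binds.
At P = 16: Qd = 47 - 16 = 31 and Qs = 5·16 - 67 = 13.
Quantity traded falls to 13. At Q = 13 the demand price is 47 - 13 = 34 and the supply price is (67 + 13)/5 = 16.
Deadweight loss = ½ · (34 - 16) · (28 - 13) = ½ · 18 · 15 = 135.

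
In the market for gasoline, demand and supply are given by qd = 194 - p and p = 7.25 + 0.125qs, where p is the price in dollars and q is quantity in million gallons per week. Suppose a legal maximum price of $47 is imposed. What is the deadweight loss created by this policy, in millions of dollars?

Rearranging supply gives qs = 8p - 58. In a free market, 194 - p = 8p - 58 gives the equilibrium p* = 28, q* = 166.
The ceiling of 47 is above the equilibrium price 28, so it is not binding; the market clears at p* = 28, q* = 166.
Since the control does not bind, no trades are prevented and deadweight loss is zero.

0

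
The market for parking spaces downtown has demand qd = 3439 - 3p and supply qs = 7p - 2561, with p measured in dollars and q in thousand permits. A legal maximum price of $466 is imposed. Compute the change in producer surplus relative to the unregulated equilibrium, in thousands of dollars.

In a free market, 3439 - 3p = 7p - 2561 gives the equilibrium p* = 600, q* = 1639.
Since 466 < 600, the ceiling is binding.
At p = 466: qd = 3439 - 3·466 = 2041 and qs = 7·466 - 2561 = 701.
Producer surplus without the control is ½ · (600 - 2561/7) · 1639 = 2686321/14.
With the ceiling, producers sell 701 units at 466, so PS = ½ · (466 - 2561/7) · 701 = 491401/14.
Change in producer surplus = 491401/14 - 2686321/14 = -156780.

-156780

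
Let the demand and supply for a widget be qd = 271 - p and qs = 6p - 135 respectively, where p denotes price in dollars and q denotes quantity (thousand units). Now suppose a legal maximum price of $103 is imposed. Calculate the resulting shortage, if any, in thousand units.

0

Equilibrium: 271 - p = 6p - 135, so 406 = 7p and p* = 58, q* = 213.
Since 103 is above p* = 58, the ceiling does not bind and the free-market outcome prevails.
Since the control does not bind, there is no shortage.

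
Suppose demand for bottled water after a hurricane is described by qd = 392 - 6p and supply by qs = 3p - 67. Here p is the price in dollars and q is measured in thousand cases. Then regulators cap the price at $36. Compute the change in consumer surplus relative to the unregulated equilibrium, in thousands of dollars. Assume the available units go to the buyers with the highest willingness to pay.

446.25

Setting quantity demanded equal to quantity supplied, 392 - 6p = 3p - 67, gives p* = 51 and q* = 86.
Since 36 < 51, the ceiling is binding.
At p = 36: qd = 392 - 6·36 = 176 and qs = 3·36 - 67 = 41.
Consumer surplus without the control is ½ · (196/3 - 51) · 86 = 1849/3.
With the ceiling, 41 units are sold at 36 (assume they go to the highest-value buyers). The demand price at q = 41 is 58.5, so CS = ½ · [(196/3 - 36) + (58.5 - 36)] · 41 = 12751/12.
Change in consumer surplus = 12751/12 - 1849/3 = 446.25.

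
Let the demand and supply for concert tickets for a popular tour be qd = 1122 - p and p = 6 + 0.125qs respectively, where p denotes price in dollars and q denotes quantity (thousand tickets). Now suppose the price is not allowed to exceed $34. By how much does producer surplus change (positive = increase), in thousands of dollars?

Rearranging supply gives qs = 8p - 48. Without the control the market clears where 1122 - p = 8p - 48, i.e. p* = 130 and q* = 992.
Since 34 < 130, the ceiling is binding.
At p = 34: qd = 1122 - 34 = 1088 and qs = 8·34 - 48 = 224.
Producer surplus without the control is ½ · (130 - 6) · 992 = 61504.
With the ceiling, producers sell 224 units at 34, so PS = ½ · (34 - 6) · 224 = 3136.
Change in producer surplus = 3136 - 61504 = -58368.

-58368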